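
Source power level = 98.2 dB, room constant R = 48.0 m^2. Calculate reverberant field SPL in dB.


Given values:
  Lw = 98.2 dB, R = 48.0 m^2
Formula: SPL = Lw + 10 * log10(4 / R)
Compute 4 / R = 4 / 48.0 = 0.083333
Compute 10 * log10(0.083333) = -10.7918
SPL = 98.2 + (-10.7918) = 87.41

87.41 dB


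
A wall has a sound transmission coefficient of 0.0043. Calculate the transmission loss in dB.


Given values:
  tau = 0.0043
Formula: TL = 10 * log10(1 / tau)
Compute 1 / tau = 1 / 0.0043 = 232.5581
Compute log10(232.5581) = 2.366531
TL = 10 * 2.366531 = 23.67

23.67 dB


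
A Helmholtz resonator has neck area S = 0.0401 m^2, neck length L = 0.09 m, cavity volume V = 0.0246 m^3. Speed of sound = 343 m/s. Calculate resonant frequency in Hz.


Given values:
  S = 0.0401 m^2, L = 0.09 m, V = 0.0246 m^3, c = 343 m/s
Formula: f = (c / (2*pi)) * sqrt(S / (V * L))
Compute V * L = 0.0246 * 0.09 = 0.002214
Compute S / (V * L) = 0.0401 / 0.002214 = 18.112
Compute sqrt(18.112) = 4.25582
Compute c / (2*pi) = 343 / 6.283185 = 54.590148
f = 54.590148 * 4.25582 = 232.33

232.33 Hz


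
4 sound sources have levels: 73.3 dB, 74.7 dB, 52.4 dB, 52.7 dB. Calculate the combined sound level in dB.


Formula: L_total = 10 * log10( sum(10^(Li/10)) )
  Source 1: 10^(73.3/10) = 21379620.895
  Source 2: 10^(74.7/10) = 29512092.2667
  Source 3: 10^(52.4/10) = 173780.0829
  Source 4: 10^(52.7/10) = 186208.7137
Sum of linear values = 51251701.9583
L_total = 10 * log10(51251701.9583) = 77.1

77.1 dB


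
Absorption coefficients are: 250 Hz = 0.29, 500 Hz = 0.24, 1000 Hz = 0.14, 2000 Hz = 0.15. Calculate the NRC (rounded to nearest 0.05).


Given values:
  a_250 = 0.29, a_500 = 0.24
  a_1000 = 0.14, a_2000 = 0.15
Formula: NRC = (a250 + a500 + a1000 + a2000) / 4
Sum = 0.29 + 0.24 + 0.14 + 0.15 = 0.82
NRC = 0.82 / 4 = 0.205
Rounded to nearest 0.05: 0.2

0.2


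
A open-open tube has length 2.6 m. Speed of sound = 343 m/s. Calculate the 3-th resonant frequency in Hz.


Given values:
  Tube type: open-open, L = 2.6 m, c = 343 m/s, n = 3
Formula: f_n = n * c / (2 * L)
Compute 2 * L = 2 * 2.6 = 5.2
f = 3 * 343 / 5.2
f = 197.88

197.88 Hz


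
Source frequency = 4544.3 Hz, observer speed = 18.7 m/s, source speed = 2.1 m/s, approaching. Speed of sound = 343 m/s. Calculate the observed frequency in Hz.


Given values:
  f_s = 4544.3 Hz, v_o = 18.7 m/s, v_s = 2.1 m/s
  Direction: approaching
Formula: f_o = f_s * (c + v_o) / (c - v_s)
Numerator: c + v_o = 343 + 18.7 = 361.7
Denominator: c - v_s = 343 - 2.1 = 340.9
f_o = 4544.3 * 361.7 / 340.9 = 4821.57

4821.57 Hz


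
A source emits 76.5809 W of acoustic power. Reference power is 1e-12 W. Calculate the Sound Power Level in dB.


Given values:
  W = 76.5809 W
  W_ref = 1e-12 W
Formula: SWL = 10 * log10(W / W_ref)
Compute ratio: W / W_ref = 76580900000000
Compute log10: log10(76580900000000) = 13.88412
Multiply: SWL = 10 * 13.88412 = 138.84

138.84 dB


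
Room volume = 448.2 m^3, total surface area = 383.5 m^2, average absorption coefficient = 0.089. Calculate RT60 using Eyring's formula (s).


Given values:
  V = 448.2 m^3, S = 383.5 m^2, alpha = 0.089
Formula: RT60 = 0.161 * V / (-S * ln(1 - alpha))
Compute ln(1 - 0.089) = ln(0.911) = -0.093212
Denominator: -383.5 * -0.093212 = 35.7468
Numerator: 0.161 * 448.2 = 72.1602
RT60 = 72.1602 / 35.7468 = 2.019

2.019 s


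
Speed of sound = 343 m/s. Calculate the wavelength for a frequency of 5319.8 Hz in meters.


Given values:
  c = 343 m/s, f = 5319.8 Hz
Formula: lambda = c / f
lambda = 343 / 5319.8
lambda = 0.0645

0.0645 m


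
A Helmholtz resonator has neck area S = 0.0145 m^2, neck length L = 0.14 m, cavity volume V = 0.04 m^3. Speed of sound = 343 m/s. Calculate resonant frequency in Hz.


Given values:
  S = 0.0145 m^2, L = 0.14 m, V = 0.04 m^3, c = 343 m/s
Formula: f = (c / (2*pi)) * sqrt(S / (V * L))
Compute V * L = 0.04 * 0.14 = 0.0056
Compute S / (V * L) = 0.0145 / 0.0056 = 2.5893
Compute sqrt(2.5893) = 1.60913
Compute c / (2*pi) = 343 / 6.283185 = 54.590148
f = 54.590148 * 1.60913 = 87.84

87.84 Hz


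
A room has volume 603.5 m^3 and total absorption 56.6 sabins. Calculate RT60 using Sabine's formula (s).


Given values:
  V = 603.5 m^3
  A = 56.6 sabins
Formula: RT60 = 0.161 * V / A
Numerator: 0.161 * 603.5 = 97.1635
RT60 = 97.1635 / 56.6 = 1.717

1.717 s


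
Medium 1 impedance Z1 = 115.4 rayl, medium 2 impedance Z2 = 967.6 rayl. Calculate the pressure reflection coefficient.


Given values:
  Z1 = 115.4 rayl, Z2 = 967.6 rayl
Formula: R = (Z2 - Z1) / (Z2 + Z1)
Numerator: Z2 - Z1 = 967.6 - 115.4 = 852.2
Denominator: Z2 + Z1 = 967.6 + 115.4 = 1083.0
R = 852.2 / 1083.0 = 0.7869

0.7869


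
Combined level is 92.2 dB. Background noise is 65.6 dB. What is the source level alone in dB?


Given values:
  L_total = 92.2 dB, L_bg = 65.6 dB
Formula: L_source = 10 * log10(10^(L_total/10) - 10^(L_bg/10))
Convert to linear:
  10^(92.2/10) = 1659586907.4376
  10^(65.6/10) = 3630780.5477
Difference: 1659586907.4376 - 3630780.5477 = 1655956126.8899
L_source = 10 * log10(1655956126.8899) = 92.19

92.19 dB


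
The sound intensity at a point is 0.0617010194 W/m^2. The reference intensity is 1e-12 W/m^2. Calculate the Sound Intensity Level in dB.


Given values:
  I = 0.0617010194 W/m^2
  I_ref = 1e-12 W/m^2
Formula: SIL = 10 * log10(I / I_ref)
Compute ratio: I / I_ref = 61701019400
Compute log10: log10(61701019400) = 10.790292
Multiply: SIL = 10 * 10.790292 = 107.9

107.9 dB


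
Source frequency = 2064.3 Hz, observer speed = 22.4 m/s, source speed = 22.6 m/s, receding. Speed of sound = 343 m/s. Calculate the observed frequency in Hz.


Given values:
  f_s = 2064.3 Hz, v_o = 22.4 m/s, v_s = 22.6 m/s
  Direction: receding
Formula: f_o = f_s * (c - v_o) / (c + v_s)
Numerator: c - v_o = 343 - 22.4 = 320.6
Denominator: c + v_s = 343 + 22.6 = 365.6
f_o = 2064.3 * 320.6 / 365.6 = 1810.21

1810.21 Hz


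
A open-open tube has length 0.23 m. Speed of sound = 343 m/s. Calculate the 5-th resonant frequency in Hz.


Given values:
  Tube type: open-open, L = 0.23 m, c = 343 m/s, n = 5
Formula: f_n = n * c / (2 * L)
Compute 2 * L = 2 * 0.23 = 0.46
f = 5 * 343 / 0.46
f = 3728.26

3728.26 Hz


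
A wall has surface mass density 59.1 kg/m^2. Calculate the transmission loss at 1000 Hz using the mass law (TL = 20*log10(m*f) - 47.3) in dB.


Given values:
  m = 59.1 kg/m^2, f = 1000 Hz
Formula: TL = 20 * log10(m * f) - 47.3
Compute m * f = 59.1 * 1000 = 59100.0
Compute log10(59100.0) = 4.771587
Compute 20 * 4.771587 = 95.4317
TL = 95.4317 - 47.3 = 48.13

48.13 dB


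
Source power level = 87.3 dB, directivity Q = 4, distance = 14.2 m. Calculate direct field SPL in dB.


Given values:
  Lw = 87.3 dB, Q = 4, r = 14.2 m
Formula: SPL = Lw + 10 * log10(Q / (4 * pi * r^2))
Compute 4 * pi * r^2 = 4 * pi * 14.2^2 = 2533.883
Compute Q / denom = 4 / 2533.883 = 0.0015786
Compute 10 * log10(0.0015786) = -28.0173
SPL = 87.3 + (-28.0173) = 59.28

59.28 dB


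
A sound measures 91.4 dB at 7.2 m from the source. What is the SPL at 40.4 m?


Given values:
  SPL1 = 91.4 dB, r1 = 7.2 m, r2 = 40.4 m
Formula: SPL2 = SPL1 - 20 * log10(r2 / r1)
Compute ratio: r2 / r1 = 40.4 / 7.2 = 5.6111
Compute log10: log10(5.6111) = 0.749048
Compute drop: 20 * 0.749048 = 14.981
SPL2 = 91.4 - 14.981 = 76.42

76.42 dB


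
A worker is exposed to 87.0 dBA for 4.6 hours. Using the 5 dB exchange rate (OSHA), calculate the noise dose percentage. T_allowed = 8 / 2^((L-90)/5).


Given values:
  L = 87.0 dBA, T = 4.6 hours
Formula: T_allowed = 8 / 2^((L - 90) / 5)
Compute exponent: (87.0 - 90) / 5 = -0.6
Compute 2^(-0.6) = 0.659754
T_allowed = 8 / 0.659754 = 12.125732 hours
Dose = (T / T_allowed) * 100
Dose = (4.6 / 12.125732) * 100 = 37.94

37.94 %


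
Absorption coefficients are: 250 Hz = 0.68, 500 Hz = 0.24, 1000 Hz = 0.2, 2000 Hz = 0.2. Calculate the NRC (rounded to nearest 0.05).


Given values:
  a_250 = 0.68, a_500 = 0.24
  a_1000 = 0.2, a_2000 = 0.2
Formula: NRC = (a250 + a500 + a1000 + a2000) / 4
Sum = 0.68 + 0.24 + 0.2 + 0.2 = 1.32
NRC = 1.32 / 4 = 0.33
Rounded to nearest 0.05: 0.35

0.35


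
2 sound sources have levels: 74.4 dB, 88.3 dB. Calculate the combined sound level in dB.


Formula: L_total = 10 * log10( sum(10^(Li/10)) )
  Source 1: 10^(74.4/10) = 27542287.0334
  Source 2: 10^(88.3/10) = 676082975.392
Sum of linear values = 703625262.4254
L_total = 10 * log10(703625262.4254) = 88.47

88.47 dB


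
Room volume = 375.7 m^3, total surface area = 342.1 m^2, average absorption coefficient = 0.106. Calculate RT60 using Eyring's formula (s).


Given values:
  V = 375.7 m^3, S = 342.1 m^2, alpha = 0.106
Formula: RT60 = 0.161 * V / (-S * ln(1 - alpha))
Compute ln(1 - 0.106) = ln(0.894) = -0.11205
Denominator: -342.1 * -0.11205 = 38.3323
Numerator: 0.161 * 375.7 = 60.4877
RT60 = 60.4877 / 38.3323 = 1.578

1.578 s


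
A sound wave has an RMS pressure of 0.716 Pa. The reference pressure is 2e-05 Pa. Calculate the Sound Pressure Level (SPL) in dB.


Given values:
  p = 0.716 Pa
  p_ref = 2e-05 Pa
Formula: SPL = 20 * log10(p / p_ref)
Compute ratio: p / p_ref = 0.716 / 2e-05 = 35800
Compute log10: log10(35800) = 4.553883
Multiply: SPL = 20 * 4.553883 = 91.08

91.08 dB


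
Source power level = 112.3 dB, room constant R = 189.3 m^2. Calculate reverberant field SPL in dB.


Given values:
  Lw = 112.3 dB, R = 189.3 m^2
Formula: SPL = Lw + 10 * log10(4 / R)
Compute 4 / R = 4 / 189.3 = 0.02113
Compute 10 * log10(0.02113) = -16.751
SPL = 112.3 + (-16.751) = 95.55

95.55 dB


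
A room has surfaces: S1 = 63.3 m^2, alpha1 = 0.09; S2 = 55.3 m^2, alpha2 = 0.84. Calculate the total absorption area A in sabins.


Given surfaces:
  Surface 1: 63.3 * 0.09 = 5.697
  Surface 2: 55.3 * 0.84 = 46.452
Formula: A = sum(Si * alpha_i)
A = 5.697 + 46.452
A = 52.15

52.15 sabins


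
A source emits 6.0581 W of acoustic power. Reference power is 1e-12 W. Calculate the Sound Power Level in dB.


Given values:
  W = 6.0581 W
  W_ref = 1e-12 W
Formula: SWL = 10 * log10(W / W_ref)
Compute ratio: W / W_ref = 6058100000000
Compute log10: log10(6058100000000) = 12.782336
Multiply: SWL = 10 * 12.782336 = 127.82

127.82 dB


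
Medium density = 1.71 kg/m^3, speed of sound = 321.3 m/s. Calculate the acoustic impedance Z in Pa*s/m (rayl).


Given values:
  rho = 1.71 kg/m^3
  c = 321.3 m/s
Formula: Z = rho * c
Z = 1.71 * 321.3
Z = 549.42

549.42 rayl


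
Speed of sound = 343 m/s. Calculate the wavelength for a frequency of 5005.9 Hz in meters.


Given values:
  c = 343 m/s, f = 5005.9 Hz
Formula: lambda = c / f
lambda = 343 / 5005.9
lambda = 0.0685

0.0685 m


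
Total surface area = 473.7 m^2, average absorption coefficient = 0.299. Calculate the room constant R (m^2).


Given values:
  S = 473.7 m^2, alpha = 0.299
Formula: R = S * alpha / (1 - alpha)
Numerator: 473.7 * 0.299 = 141.6363
Denominator: 1 - 0.299 = 0.701
R = 141.6363 / 0.701 = 202.05

202.05 m^2


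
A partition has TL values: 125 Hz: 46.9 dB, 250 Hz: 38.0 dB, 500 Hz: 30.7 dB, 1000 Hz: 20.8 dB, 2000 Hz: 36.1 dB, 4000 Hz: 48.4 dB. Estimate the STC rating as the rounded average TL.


Given TL values at each frequency:
  125 Hz: 46.9 dB
  250 Hz: 38.0 dB
  500 Hz: 30.7 dB
  1000 Hz: 20.8 dB
  2000 Hz: 36.1 dB
  4000 Hz: 48.4 dB
Formula: STC ~ round(average of TL values)
Sum = 46.9 + 38.0 + 30.7 + 20.8 + 36.1 + 48.4 = 220.9
Average = 220.9 / 6 = 36.82
Rounded: 37

37


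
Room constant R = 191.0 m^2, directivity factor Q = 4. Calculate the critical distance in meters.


Given values:
  R = 191.0 m^2, Q = 4
Formula: d_c = 0.141 * sqrt(Q * R)
Compute Q * R = 4 * 191.0 = 764.0
Compute sqrt(764.0) = 27.6405
d_c = 0.141 * 27.6405 = 3.897

3.897 m


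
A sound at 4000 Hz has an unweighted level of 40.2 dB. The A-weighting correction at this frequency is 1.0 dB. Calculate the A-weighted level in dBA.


Given values:
  SPL = 40.2 dB
  A-weighting at 4000 Hz = 1.0 dB
Formula: L_A = SPL + A_weight
L_A = 40.2 + (1.0)
L_A = 41.2

41.2 dBA


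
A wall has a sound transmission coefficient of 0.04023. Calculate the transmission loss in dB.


Given values:
  tau = 0.04023
Formula: TL = 10 * log10(1 / tau)
Compute 1 / tau = 1 / 0.04023 = 24.8571
Compute log10(24.8571) = 1.39545
TL = 10 * 1.39545 = 13.95

13.95 dB


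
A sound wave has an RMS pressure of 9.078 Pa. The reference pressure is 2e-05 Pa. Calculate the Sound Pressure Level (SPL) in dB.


Given values:
  p = 9.078 Pa
  p_ref = 2e-05 Pa
Formula: SPL = 20 * log10(p / p_ref)
Compute ratio: p / p_ref = 9.078 / 2e-05 = 453900
Compute log10: log10(453900) = 5.65696
Multiply: SPL = 20 * 5.65696 = 113.14

113.14 dB


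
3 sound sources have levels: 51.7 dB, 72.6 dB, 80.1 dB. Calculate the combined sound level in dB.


Formula: L_total = 10 * log10( sum(10^(Li/10)) )
  Source 1: 10^(51.7/10) = 147910.8388
  Source 2: 10^(72.6/10) = 18197008.5861
  Source 3: 10^(80.1/10) = 102329299.2281
Sum of linear values = 120674218.653
L_total = 10 * log10(120674218.653) = 80.82

80.82 dB


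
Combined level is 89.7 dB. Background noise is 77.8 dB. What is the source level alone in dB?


Given values:
  L_total = 89.7 dB, L_bg = 77.8 dB
Formula: L_source = 10 * log10(10^(L_total/10) - 10^(L_bg/10))
Convert to linear:
  10^(89.7/10) = 933254300.797
  10^(77.8/10) = 60255958.6074
Difference: 933254300.797 - 60255958.6074 = 872998342.1896
L_source = 10 * log10(872998342.1896) = 89.41

89.41 dB


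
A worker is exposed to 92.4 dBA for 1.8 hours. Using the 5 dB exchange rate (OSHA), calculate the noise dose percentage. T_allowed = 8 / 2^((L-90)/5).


Given values:
  L = 92.4 dBA, T = 1.8 hours
Formula: T_allowed = 8 / 2^((L - 90) / 5)
Compute exponent: (92.4 - 90) / 5 = 0.48
Compute 2^(0.48) = 1.394744
T_allowed = 8 / 1.394744 = 5.73582 hours
Dose = (T / T_allowed) * 100
Dose = (1.8 / 5.73582) * 100 = 31.38

31.38 %


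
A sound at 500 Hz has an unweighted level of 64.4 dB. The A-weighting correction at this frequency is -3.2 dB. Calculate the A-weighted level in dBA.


Given values:
  SPL = 64.4 dB
  A-weighting at 500 Hz = -3.2 dB
Formula: L_A = SPL + A_weight
L_A = 64.4 + (-3.2)
L_A = 61.2

61.2 dBA


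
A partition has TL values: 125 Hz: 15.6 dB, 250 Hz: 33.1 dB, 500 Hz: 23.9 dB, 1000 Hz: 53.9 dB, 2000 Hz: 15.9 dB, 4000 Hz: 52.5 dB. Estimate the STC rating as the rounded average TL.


Given TL values at each frequency:
  125 Hz: 15.6 dB
  250 Hz: 33.1 dB
  500 Hz: 23.9 dB
  1000 Hz: 53.9 dB
  2000 Hz: 15.9 dB
  4000 Hz: 52.5 dB
Formula: STC ~ round(average of TL values)
Sum = 15.6 + 33.1 + 23.9 + 53.9 + 15.9 + 52.5 = 194.9
Average = 194.9 / 6 = 32.48
Rounded: 32

32


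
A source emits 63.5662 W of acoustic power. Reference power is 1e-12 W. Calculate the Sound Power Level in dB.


Given values:
  W = 63.5662 W
  W_ref = 1e-12 W
Formula: SWL = 10 * log10(W / W_ref)
Compute ratio: W / W_ref = 63566200000000
Compute log10: log10(63566200000000) = 13.803226
Multiply: SWL = 10 * 13.803226 = 138.03

138.03 dB


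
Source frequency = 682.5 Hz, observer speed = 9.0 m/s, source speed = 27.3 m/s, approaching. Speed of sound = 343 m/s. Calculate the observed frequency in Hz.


Given values:
  f_s = 682.5 Hz, v_o = 9.0 m/s, v_s = 27.3 m/s
  Direction: approaching
Formula: f_o = f_s * (c + v_o) / (c - v_s)
Numerator: c + v_o = 343 + 9.0 = 352.0
Denominator: c - v_s = 343 - 27.3 = 315.7
f_o = 682.5 * 352.0 / 315.7 = 760.98

760.98 Hz


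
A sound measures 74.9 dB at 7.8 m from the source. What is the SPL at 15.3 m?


Given values:
  SPL1 = 74.9 dB, r1 = 7.8 m, r2 = 15.3 m
Formula: SPL2 = SPL1 - 20 * log10(r2 / r1)
Compute ratio: r2 / r1 = 15.3 / 7.8 = 1.9615
Compute log10: log10(1.9615) = 0.292588
Compute drop: 20 * 0.292588 = 5.8518
SPL2 = 74.9 - 5.8518 = 69.05

69.05 dB


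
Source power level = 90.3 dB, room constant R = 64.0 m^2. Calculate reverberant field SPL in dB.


Given values:
  Lw = 90.3 dB, R = 64.0 m^2
Formula: SPL = Lw + 10 * log10(4 / R)
Compute 4 / R = 4 / 64.0 = 0.0625
Compute 10 * log10(0.0625) = -12.0412
SPL = 90.3 + (-12.0412) = 78.26

78.26 dB


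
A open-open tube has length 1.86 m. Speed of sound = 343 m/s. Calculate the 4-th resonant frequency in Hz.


Given values:
  Tube type: open-open, L = 1.86 m, c = 343 m/s, n = 4
Formula: f_n = n * c / (2 * L)
Compute 2 * L = 2 * 1.86 = 3.72
f = 4 * 343 / 3.72
f = 368.82

368.82 Hz


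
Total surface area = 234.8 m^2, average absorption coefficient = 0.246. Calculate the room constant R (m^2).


Given values:
  S = 234.8 m^2, alpha = 0.246
Formula: R = S * alpha / (1 - alpha)
Numerator: 234.8 * 0.246 = 57.7608
Denominator: 1 - 0.246 = 0.754
R = 57.7608 / 0.754 = 76.61

76.61 m^2


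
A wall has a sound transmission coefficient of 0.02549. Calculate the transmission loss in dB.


Given values:
  tau = 0.02549
Formula: TL = 10 * log10(1 / tau)
Compute 1 / tau = 1 / 0.02549 = 39.2311
Compute log10(39.2311) = 1.59363
TL = 10 * 1.59363 = 15.94

15.94 dB


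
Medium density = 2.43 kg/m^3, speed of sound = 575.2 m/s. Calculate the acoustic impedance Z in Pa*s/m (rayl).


Given values:
  rho = 2.43 kg/m^3
  c = 575.2 m/s
Formula: Z = rho * c
Z = 2.43 * 575.2
Z = 1397.74

1397.74 rayl


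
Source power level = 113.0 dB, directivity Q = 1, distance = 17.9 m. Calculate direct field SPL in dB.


Given values:
  Lw = 113.0 dB, Q = 1, r = 17.9 m
Formula: SPL = Lw + 10 * log10(Q / (4 * pi * r^2))
Compute 4 * pi * r^2 = 4 * pi * 17.9^2 = 4026.3908
Compute Q / denom = 1 / 4026.3908 = 0.00024836
Compute 10 * log10(0.00024836) = -36.0492
SPL = 113.0 + (-36.0492) = 76.95

76.95 dB


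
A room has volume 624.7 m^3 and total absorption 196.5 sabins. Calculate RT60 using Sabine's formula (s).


Given values:
  V = 624.7 m^3
  A = 196.5 sabins
Formula: RT60 = 0.161 * V / A
Numerator: 0.161 * 624.7 = 100.5767
RT60 = 100.5767 / 196.5 = 0.512

0.512 s


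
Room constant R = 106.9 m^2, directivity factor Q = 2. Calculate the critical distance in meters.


Given values:
  R = 106.9 m^2, Q = 2
Formula: d_c = 0.141 * sqrt(Q * R)
Compute Q * R = 2 * 106.9 = 213.8
Compute sqrt(213.8) = 14.6219
d_c = 0.141 * 14.6219 = 2.062

2.062 m


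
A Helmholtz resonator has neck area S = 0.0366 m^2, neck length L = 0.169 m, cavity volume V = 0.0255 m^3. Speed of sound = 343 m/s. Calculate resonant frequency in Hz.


Given values:
  S = 0.0366 m^2, L = 0.169 m, V = 0.0255 m^3, c = 343 m/s
Formula: f = (c / (2*pi)) * sqrt(S / (V * L))
Compute V * L = 0.0255 * 0.169 = 0.0043095
Compute S / (V * L) = 0.0366 / 0.0043095 = 8.4929
Compute sqrt(8.4929) = 2.914258
Compute c / (2*pi) = 343 / 6.283185 = 54.590148
f = 54.590148 * 2.914258 = 159.09

159.09 Hz


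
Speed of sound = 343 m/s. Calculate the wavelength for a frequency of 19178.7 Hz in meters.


Given values:
  c = 343 m/s, f = 19178.7 Hz
Formula: lambda = c / f
lambda = 343 / 19178.7
lambda = 0.0179

0.0179 m


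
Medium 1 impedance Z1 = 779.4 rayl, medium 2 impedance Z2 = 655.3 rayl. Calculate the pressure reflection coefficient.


Given values:
  Z1 = 779.4 rayl, Z2 = 655.3 rayl
Formula: R = (Z2 - Z1) / (Z2 + Z1)
Numerator: Z2 - Z1 = 655.3 - 779.4 = -124.1
Denominator: Z2 + Z1 = 655.3 + 779.4 = 1434.7
R = -124.1 / 1434.7 = -0.0865

-0.0865


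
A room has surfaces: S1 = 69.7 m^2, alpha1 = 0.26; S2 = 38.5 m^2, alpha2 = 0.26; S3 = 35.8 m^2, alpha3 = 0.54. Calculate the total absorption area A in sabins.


Given surfaces:
  Surface 1: 69.7 * 0.26 = 18.122
  Surface 2: 38.5 * 0.26 = 10.01
  Surface 3: 35.8 * 0.54 = 19.332
Formula: A = sum(Si * alpha_i)
A = 18.122 + 10.01 + 19.332
A = 47.46

47.46 sabins


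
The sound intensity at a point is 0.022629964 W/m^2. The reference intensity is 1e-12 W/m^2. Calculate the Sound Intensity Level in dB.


Given values:
  I = 0.022629964 W/m^2
  I_ref = 1e-12 W/m^2
Formula: SIL = 10 * log10(I / I_ref)
Compute ratio: I / I_ref = 22629964000
Compute log10: log10(22629964000) = 10.354684
Multiply: SIL = 10 * 10.354684 = 103.55

103.55 dB


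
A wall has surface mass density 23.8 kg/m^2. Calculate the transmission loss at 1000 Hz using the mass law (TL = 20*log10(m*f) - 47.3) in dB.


Given values:
  m = 23.8 kg/m^2, f = 1000 Hz
Formula: TL = 20 * log10(m * f) - 47.3
Compute m * f = 23.8 * 1000 = 23800.0
Compute log10(23800.0) = 4.376577
Compute 20 * 4.376577 = 87.5315
TL = 87.5315 - 47.3 = 40.23

40.23 dB


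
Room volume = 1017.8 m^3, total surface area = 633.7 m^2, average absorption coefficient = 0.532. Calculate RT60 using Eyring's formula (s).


Given values:
  V = 1017.8 m^3, S = 633.7 m^2, alpha = 0.532
Formula: RT60 = 0.161 * V / (-S * ln(1 - alpha))
Compute ln(1 - 0.532) = ln(0.468) = -0.759287
Denominator: -633.7 * -0.759287 = 481.1602
Numerator: 0.161 * 1017.8 = 163.8658
RT60 = 163.8658 / 481.1602 = 0.341

0.341 s


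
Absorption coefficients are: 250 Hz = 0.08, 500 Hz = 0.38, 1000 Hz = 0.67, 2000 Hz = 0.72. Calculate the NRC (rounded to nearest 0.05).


Given values:
  a_250 = 0.08, a_500 = 0.38
  a_1000 = 0.67, a_2000 = 0.72
Formula: NRC = (a250 + a500 + a1000 + a2000) / 4
Sum = 0.08 + 0.38 + 0.67 + 0.72 = 1.85
NRC = 1.85 / 4 = 0.4625
Rounded to nearest 0.05: 0.45

0.45


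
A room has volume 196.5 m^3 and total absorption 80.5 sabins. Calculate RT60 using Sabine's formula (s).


Given values:
  V = 196.5 m^3
  A = 80.5 sabins
Formula: RT60 = 0.161 * V / A
Numerator: 0.161 * 196.5 = 31.6365
RT60 = 31.6365 / 80.5 = 0.393

0.393 s


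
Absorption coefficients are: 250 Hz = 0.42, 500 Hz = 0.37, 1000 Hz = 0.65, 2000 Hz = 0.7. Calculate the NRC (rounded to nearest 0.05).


Given values:
  a_250 = 0.42, a_500 = 0.37
  a_1000 = 0.65, a_2000 = 0.7
Formula: NRC = (a250 + a500 + a1000 + a2000) / 4
Sum = 0.42 + 0.37 + 0.65 + 0.7 = 2.14
NRC = 2.14 / 4 = 0.535
Rounded to nearest 0.05: 0.55

0.55


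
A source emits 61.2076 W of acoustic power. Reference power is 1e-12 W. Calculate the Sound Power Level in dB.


Given values:
  W = 61.2076 W
  W_ref = 1e-12 W
Formula: SWL = 10 * log10(W / W_ref)
Compute ratio: W / W_ref = 61207600000000
Compute log10: log10(61207600000000) = 13.786805
Multiply: SWL = 10 * 13.786805 = 137.87

137.87 dB


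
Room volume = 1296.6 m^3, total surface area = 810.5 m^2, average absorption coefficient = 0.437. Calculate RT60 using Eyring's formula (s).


Given values:
  V = 1296.6 m^3, S = 810.5 m^2, alpha = 0.437
Formula: RT60 = 0.161 * V / (-S * ln(1 - alpha))
Compute ln(1 - 0.437) = ln(0.563) = -0.574476
Denominator: -810.5 * -0.574476 = 465.6128
Numerator: 0.161 * 1296.6 = 208.7526
RT60 = 208.7526 / 465.6128 = 0.448

0.448 s


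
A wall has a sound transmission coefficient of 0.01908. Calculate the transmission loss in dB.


Given values:
  tau = 0.01908
Formula: TL = 10 * log10(1 / tau)
Compute 1 / tau = 1 / 0.01908 = 52.4109
Compute log10(52.4109) = 1.719422
TL = 10 * 1.719422 = 17.19

17.19 dB


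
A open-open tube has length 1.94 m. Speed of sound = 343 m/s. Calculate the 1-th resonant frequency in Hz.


Given values:
  Tube type: open-open, L = 1.94 m, c = 343 m/s, n = 1
Formula: f_n = n * c / (2 * L)
Compute 2 * L = 2 * 1.94 = 3.88
f = 1 * 343 / 3.88
f = 88.4

88.4 Hz


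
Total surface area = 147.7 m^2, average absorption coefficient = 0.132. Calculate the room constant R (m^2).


Given values:
  S = 147.7 m^2, alpha = 0.132
Formula: R = S * alpha / (1 - alpha)
Numerator: 147.7 * 0.132 = 19.4964
Denominator: 1 - 0.132 = 0.868
R = 19.4964 / 0.868 = 22.46

22.46 m^2


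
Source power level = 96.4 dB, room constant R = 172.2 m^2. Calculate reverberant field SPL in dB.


Given values:
  Lw = 96.4 dB, R = 172.2 m^2
Formula: SPL = Lw + 10 * log10(4 / R)
Compute 4 / R = 4 / 172.2 = 0.023229
Compute 10 * log10(0.023229) = -16.3397
SPL = 96.4 + (-16.3397) = 80.06

80.06 dB


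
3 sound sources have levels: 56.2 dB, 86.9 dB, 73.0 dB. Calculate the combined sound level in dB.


Formula: L_total = 10 * log10( sum(10^(Li/10)) )
  Source 1: 10^(56.2/10) = 416869.3835
  Source 2: 10^(86.9/10) = 489778819.3684
  Source 3: 10^(73.0/10) = 19952623.1497
Sum of linear values = 510148311.9016
L_total = 10 * log10(510148311.9016) = 87.08

87.08 dB


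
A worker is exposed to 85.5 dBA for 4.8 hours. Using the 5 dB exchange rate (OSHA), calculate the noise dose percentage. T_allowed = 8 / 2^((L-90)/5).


Given values:
  L = 85.5 dBA, T = 4.8 hours
Formula: T_allowed = 8 / 2^((L - 90) / 5)
Compute exponent: (85.5 - 90) / 5 = -0.9
Compute 2^(-0.9) = 0.535887
T_allowed = 8 / 0.535887 = 14.92852 hours
Dose = (T / T_allowed) * 100
Dose = (4.8 / 14.92852) * 100 = 32.15

32.15 %


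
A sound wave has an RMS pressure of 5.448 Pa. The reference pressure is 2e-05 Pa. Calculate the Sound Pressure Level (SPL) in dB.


Given values:
  p = 5.448 Pa
  p_ref = 2e-05 Pa
Formula: SPL = 20 * log10(p / p_ref)
Compute ratio: p / p_ref = 5.448 / 2e-05 = 272400
Compute log10: log10(272400) = 5.435207
Multiply: SPL = 20 * 5.435207 = 108.7

108.7 dB


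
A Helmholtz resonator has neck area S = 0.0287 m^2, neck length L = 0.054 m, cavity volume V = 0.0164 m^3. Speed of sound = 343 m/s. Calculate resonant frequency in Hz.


Given values:
  S = 0.0287 m^2, L = 0.054 m, V = 0.0164 m^3, c = 343 m/s
Formula: f = (c / (2*pi)) * sqrt(S / (V * L))
Compute V * L = 0.0164 * 0.054 = 0.0008856
Compute S / (V * L) = 0.0287 / 0.0008856 = 32.4074
Compute sqrt(32.4074) = 5.69275
Compute c / (2*pi) = 343 / 6.283185 = 54.590148
f = 54.590148 * 5.69275 = 310.77

310.77 Hz


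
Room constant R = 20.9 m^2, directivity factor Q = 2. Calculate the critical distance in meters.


Given values:
  R = 20.9 m^2, Q = 2
Formula: d_c = 0.141 * sqrt(Q * R)
Compute Q * R = 2 * 20.9 = 41.8
Compute sqrt(41.8) = 6.4653
d_c = 0.141 * 6.4653 = 0.912

0.912 m


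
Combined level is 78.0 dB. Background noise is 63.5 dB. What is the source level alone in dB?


Given values:
  L_total = 78.0 dB, L_bg = 63.5 dB
Formula: L_source = 10 * log10(10^(L_total/10) - 10^(L_bg/10))
Convert to linear:
  10^(78.0/10) = 63095734.448
  10^(63.5/10) = 2238721.1386
Difference: 63095734.448 - 2238721.1386 = 60857013.3094
L_source = 10 * log10(60857013.3094) = 77.84

77.84 dB


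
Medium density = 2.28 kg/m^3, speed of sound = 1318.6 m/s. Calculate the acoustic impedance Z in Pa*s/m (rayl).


Given values:
  rho = 2.28 kg/m^3
  c = 1318.6 m/s
Formula: Z = rho * c
Z = 2.28 * 1318.6
Z = 3006.41

3006.41 rayl


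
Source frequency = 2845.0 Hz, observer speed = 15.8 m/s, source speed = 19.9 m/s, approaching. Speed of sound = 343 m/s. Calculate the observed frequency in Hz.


Given values:
  f_s = 2845.0 Hz, v_o = 15.8 m/s, v_s = 19.9 m/s
  Direction: approaching
Formula: f_o = f_s * (c + v_o) / (c - v_s)
Numerator: c + v_o = 343 + 15.8 = 358.8
Denominator: c - v_s = 343 - 19.9 = 323.1
f_o = 2845.0 * 358.8 / 323.1 = 3159.35

3159.35 Hz


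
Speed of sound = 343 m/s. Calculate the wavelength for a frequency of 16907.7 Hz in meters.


Given values:
  c = 343 m/s, f = 16907.7 Hz
Formula: lambda = c / f
lambda = 343 / 16907.7
lambda = 0.0203

0.0203 m


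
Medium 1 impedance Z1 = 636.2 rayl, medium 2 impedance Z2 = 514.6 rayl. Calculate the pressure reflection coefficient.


Given values:
  Z1 = 636.2 rayl, Z2 = 514.6 rayl
Formula: R = (Z2 - Z1) / (Z2 + Z1)
Numerator: Z2 - Z1 = 514.6 - 636.2 = -121.6
Denominator: Z2 + Z1 = 514.6 + 636.2 = 1150.8
R = -121.6 / 1150.8 = -0.1057

-0.1057


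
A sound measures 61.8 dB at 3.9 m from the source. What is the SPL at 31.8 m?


Given values:
  SPL1 = 61.8 dB, r1 = 3.9 m, r2 = 31.8 m
Formula: SPL2 = SPL1 - 20 * log10(r2 / r1)
Compute ratio: r2 / r1 = 31.8 / 3.9 = 8.1538
Compute log10: log10(8.1538) = 0.91136
Compute drop: 20 * 0.91136 = 18.2272
SPL2 = 61.8 - 18.2272 = 43.57

43.57 dB


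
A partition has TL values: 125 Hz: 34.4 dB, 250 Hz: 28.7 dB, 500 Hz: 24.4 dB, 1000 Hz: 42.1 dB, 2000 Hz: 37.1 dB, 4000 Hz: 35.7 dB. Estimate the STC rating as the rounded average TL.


Given TL values at each frequency:
  125 Hz: 34.4 dB
  250 Hz: 28.7 dB
  500 Hz: 24.4 dB
  1000 Hz: 42.1 dB
  2000 Hz: 37.1 dB
  4000 Hz: 35.7 dB
Formula: STC ~ round(average of TL values)
Sum = 34.4 + 28.7 + 24.4 + 42.1 + 37.1 + 35.7 = 202.4
Average = 202.4 / 6 = 33.73
Rounded: 34

34


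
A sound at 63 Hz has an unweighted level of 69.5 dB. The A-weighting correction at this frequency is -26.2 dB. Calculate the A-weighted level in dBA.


Given values:
  SPL = 69.5 dB
  A-weighting at 63 Hz = -26.2 dB
Formula: L_A = SPL + A_weight
L_A = 69.5 + (-26.2)
L_A = 43.3

43.3 dBA


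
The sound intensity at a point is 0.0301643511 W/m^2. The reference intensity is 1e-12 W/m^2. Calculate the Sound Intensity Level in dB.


Given values:
  I = 0.0301643511 W/m^2
  I_ref = 1e-12 W/m^2
Formula: SIL = 10 * log10(I / I_ref)
Compute ratio: I / I_ref = 30164351100
Compute log10: log10(30164351100) = 10.479494
Multiply: SIL = 10 * 10.479494 = 104.79

104.79 dB


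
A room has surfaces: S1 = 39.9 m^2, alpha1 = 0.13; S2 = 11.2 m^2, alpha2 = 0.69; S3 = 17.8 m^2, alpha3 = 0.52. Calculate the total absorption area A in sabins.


Given surfaces:
  Surface 1: 39.9 * 0.13 = 5.187
  Surface 2: 11.2 * 0.69 = 7.728
  Surface 3: 17.8 * 0.52 = 9.256
Formula: A = sum(Si * alpha_i)
A = 5.187 + 7.728 + 9.256
A = 22.17

22.17 sabins


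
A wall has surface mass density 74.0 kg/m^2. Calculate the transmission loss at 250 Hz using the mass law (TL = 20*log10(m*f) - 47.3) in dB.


Given values:
  m = 74.0 kg/m^2, f = 250 Hz
Formula: TL = 20 * log10(m * f) - 47.3
Compute m * f = 74.0 * 250 = 18500.0
Compute log10(18500.0) = 4.267172
Compute 20 * 4.267172 = 85.3434
TL = 85.3434 - 47.3 = 38.04

38.04 dB


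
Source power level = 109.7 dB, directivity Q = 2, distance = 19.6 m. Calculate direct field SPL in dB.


Given values:
  Lw = 109.7 dB, Q = 2, r = 19.6 m
Formula: SPL = Lw + 10 * log10(Q / (4 * pi * r^2))
Compute 4 * pi * r^2 = 4 * pi * 19.6^2 = 4827.4969
Compute Q / denom = 2 / 4827.4969 = 0.00041429
Compute 10 * log10(0.00041429) = -33.827
SPL = 109.7 + (-33.827) = 75.87

75.87 dB


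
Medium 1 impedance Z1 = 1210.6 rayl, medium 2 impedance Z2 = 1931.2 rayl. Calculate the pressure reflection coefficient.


Given values:
  Z1 = 1210.6 rayl, Z2 = 1931.2 rayl
Formula: R = (Z2 - Z1) / (Z2 + Z1)
Numerator: Z2 - Z1 = 1931.2 - 1210.6 = 720.6
Denominator: Z2 + Z1 = 1931.2 + 1210.6 = 3141.8
R = 720.6 / 3141.8 = 0.2294

0.2294


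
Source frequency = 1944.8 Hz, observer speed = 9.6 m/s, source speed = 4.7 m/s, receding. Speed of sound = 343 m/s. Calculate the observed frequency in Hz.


Given values:
  f_s = 1944.8 Hz, v_o = 9.6 m/s, v_s = 4.7 m/s
  Direction: receding
Formula: f_o = f_s * (c - v_o) / (c + v_s)
Numerator: c - v_o = 343 - 9.6 = 333.4
Denominator: c + v_s = 343 + 4.7 = 347.7
f_o = 1944.8 * 333.4 / 347.7 = 1864.82

1864.82 Hz


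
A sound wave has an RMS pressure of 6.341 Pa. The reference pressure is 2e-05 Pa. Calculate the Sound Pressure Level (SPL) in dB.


Given values:
  p = 6.341 Pa
  p_ref = 2e-05 Pa
Formula: SPL = 20 * log10(p / p_ref)
Compute ratio: p / p_ref = 6.341 / 2e-05 = 317050
Compute log10: log10(317050) = 5.501128
Multiply: SPL = 20 * 5.501128 = 110.02

110.02 dB


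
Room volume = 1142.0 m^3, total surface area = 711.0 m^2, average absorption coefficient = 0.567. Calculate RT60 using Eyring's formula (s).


Given values:
  V = 1142.0 m^3, S = 711.0 m^2, alpha = 0.567
Formula: RT60 = 0.161 * V / (-S * ln(1 - alpha))
Compute ln(1 - 0.567) = ln(0.433) = -0.837018
Denominator: -711.0 * -0.837018 = 595.1198
Numerator: 0.161 * 1142.0 = 183.862
RT60 = 183.862 / 595.1198 = 0.309

0.309 s


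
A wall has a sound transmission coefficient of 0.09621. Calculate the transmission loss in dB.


Given values:
  tau = 0.09621
Formula: TL = 10 * log10(1 / tau)
Compute 1 / tau = 1 / 0.09621 = 10.3939
Compute log10(10.3939) = 1.016779
TL = 10 * 1.016779 = 10.17

10.17 dB


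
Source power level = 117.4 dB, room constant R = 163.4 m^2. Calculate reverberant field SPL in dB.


Given values:
  Lw = 117.4 dB, R = 163.4 m^2
Formula: SPL = Lw + 10 * log10(4 / R)
Compute 4 / R = 4 / 163.4 = 0.02448
Compute 10 * log10(0.02448) = -16.1119
SPL = 117.4 + (-16.1119) = 101.29

101.29 dB


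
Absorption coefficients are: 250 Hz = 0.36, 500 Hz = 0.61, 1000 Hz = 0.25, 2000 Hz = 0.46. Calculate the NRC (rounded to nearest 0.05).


Given values:
  a_250 = 0.36, a_500 = 0.61
  a_1000 = 0.25, a_2000 = 0.46
Formula: NRC = (a250 + a500 + a1000 + a2000) / 4
Sum = 0.36 + 0.61 + 0.25 + 0.46 = 1.68
NRC = 1.68 / 4 = 0.42
Rounded to nearest 0.05: 0.4

0.4


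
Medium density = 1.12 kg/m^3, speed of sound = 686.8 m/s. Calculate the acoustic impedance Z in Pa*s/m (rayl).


Given values:
  rho = 1.12 kg/m^3
  c = 686.8 m/s
Formula: Z = rho * c
Z = 1.12 * 686.8
Z = 769.22

769.22 rayl


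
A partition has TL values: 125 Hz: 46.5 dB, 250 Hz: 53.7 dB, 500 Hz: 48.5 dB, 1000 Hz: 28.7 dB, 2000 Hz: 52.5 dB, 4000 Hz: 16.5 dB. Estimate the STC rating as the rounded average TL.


Given TL values at each frequency:
  125 Hz: 46.5 dB
  250 Hz: 53.7 dB
  500 Hz: 48.5 dB
  1000 Hz: 28.7 dB
  2000 Hz: 52.5 dB
  4000 Hz: 16.5 dB
Formula: STC ~ round(average of TL values)
Sum = 46.5 + 53.7 + 48.5 + 28.7 + 52.5 + 16.5 = 246.4
Average = 246.4 / 6 = 41.07
Rounded: 41

41


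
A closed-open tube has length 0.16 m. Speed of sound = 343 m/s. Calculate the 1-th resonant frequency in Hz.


Given values:
  Tube type: closed-open, L = 0.16 m, c = 343 m/s, n = 1
Formula: f_n = (2n - 1) * c / (4 * L)
Compute 2n - 1 = 2*1 - 1 = 1
Compute 4 * L = 4 * 0.16 = 0.64
f = 1 * 343 / 0.64
f = 535.94

535.94 Hz


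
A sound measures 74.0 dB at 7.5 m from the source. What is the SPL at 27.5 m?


Given values:
  SPL1 = 74.0 dB, r1 = 7.5 m, r2 = 27.5 m
Formula: SPL2 = SPL1 - 20 * log10(r2 / r1)
Compute ratio: r2 / r1 = 27.5 / 7.5 = 3.6667
Compute log10: log10(3.6667) = 0.564275
Compute drop: 20 * 0.564275 = 11.2855
SPL2 = 74.0 - 11.2855 = 62.71

62.71 dB


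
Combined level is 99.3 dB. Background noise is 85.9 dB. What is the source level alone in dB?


Given values:
  L_total = 99.3 dB, L_bg = 85.9 dB
Formula: L_source = 10 * log10(10^(L_total/10) - 10^(L_bg/10))
Convert to linear:
  10^(99.3/10) = 8511380382.0238
  10^(85.9/10) = 389045144.9943
Difference: 8511380382.0238 - 389045144.9943 = 8122335237.0295
L_source = 10 * log10(8122335237.0295) = 99.1

99.1 dB


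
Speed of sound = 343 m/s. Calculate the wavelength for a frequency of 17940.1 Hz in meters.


Given values:
  c = 343 m/s, f = 17940.1 Hz
Formula: lambda = c / f
lambda = 343 / 17940.1
lambda = 0.0191

0.0191 m


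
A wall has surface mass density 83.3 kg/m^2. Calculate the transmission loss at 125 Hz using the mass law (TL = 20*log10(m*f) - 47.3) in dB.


Given values:
  m = 83.3 kg/m^2, f = 125 Hz
Formula: TL = 20 * log10(m * f) - 47.3
Compute m * f = 83.3 * 125 = 10412.5
Compute log10(10412.5) = 4.017555
Compute 20 * 4.017555 = 80.3511
TL = 80.3511 - 47.3 = 33.05

33.05 dB


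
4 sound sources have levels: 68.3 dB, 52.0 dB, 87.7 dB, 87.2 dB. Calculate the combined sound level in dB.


Formula: L_total = 10 * log10( sum(10^(Li/10)) )
  Source 1: 10^(68.3/10) = 6760829.7539
  Source 2: 10^(52.0/10) = 158489.3192
  Source 3: 10^(87.7/10) = 588843655.3556
  Source 4: 10^(87.2/10) = 524807460.2498
Sum of linear values = 1120570434.6785
L_total = 10 * log10(1120570434.6785) = 90.49

90.49 dB


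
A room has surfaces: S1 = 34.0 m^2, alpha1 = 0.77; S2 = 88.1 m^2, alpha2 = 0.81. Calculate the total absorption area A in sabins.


Given surfaces:
  Surface 1: 34.0 * 0.77 = 26.18
  Surface 2: 88.1 * 0.81 = 71.361
Formula: A = sum(Si * alpha_i)
A = 26.18 + 71.361
A = 97.54

97.54 sabins


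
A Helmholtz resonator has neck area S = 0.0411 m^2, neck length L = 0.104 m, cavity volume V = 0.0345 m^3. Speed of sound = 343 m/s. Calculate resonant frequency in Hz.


Given values:
  S = 0.0411 m^2, L = 0.104 m, V = 0.0345 m^3, c = 343 m/s
Formula: f = (c / (2*pi)) * sqrt(S / (V * L))
Compute V * L = 0.0345 * 0.104 = 0.003588
Compute S / (V * L) = 0.0411 / 0.003588 = 11.4548
Compute sqrt(11.4548) = 3.384494
Compute c / (2*pi) = 343 / 6.283185 = 54.590148
f = 54.590148 * 3.384494 = 184.76

184.76 Hz


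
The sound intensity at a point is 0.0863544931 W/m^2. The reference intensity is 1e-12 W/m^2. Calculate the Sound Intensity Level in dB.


Given values:
  I = 0.0863544931 W/m^2
  I_ref = 1e-12 W/m^2
Formula: SIL = 10 * log10(I / I_ref)
Compute ratio: I / I_ref = 86354493100
Compute log10: log10(86354493100) = 10.936285
Multiply: SIL = 10 * 10.936285 = 109.36

109.36 dB


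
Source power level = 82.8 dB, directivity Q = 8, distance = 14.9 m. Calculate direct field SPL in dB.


Given values:
  Lw = 82.8 dB, Q = 8, r = 14.9 m
Formula: SPL = Lw + 10 * log10(Q / (4 * pi * r^2))
Compute 4 * pi * r^2 = 4 * pi * 14.9^2 = 2789.8599
Compute Q / denom = 8 / 2789.8599 = 0.00286753
Compute 10 * log10(0.00286753) = -25.4249
SPL = 82.8 + (-25.4249) = 57.38

57.38 dB


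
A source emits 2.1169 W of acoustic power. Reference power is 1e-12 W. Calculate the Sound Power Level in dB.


Given values:
  W = 2.1169 W
  W_ref = 1e-12 W
Formula: SWL = 10 * log10(W / W_ref)
Compute ratio: W / W_ref = 2116900000000
Compute log10: log10(2116900000000) = 12.3257
Multiply: SWL = 10 * 12.3257 = 123.26

123.26 dB


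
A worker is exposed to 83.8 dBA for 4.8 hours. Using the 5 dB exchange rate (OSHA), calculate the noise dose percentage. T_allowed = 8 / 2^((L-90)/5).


Given values:
  L = 83.8 dBA, T = 4.8 hours
Formula: T_allowed = 8 / 2^((L - 90) / 5)
Compute exponent: (83.8 - 90) / 5 = -1.24
Compute 2^(-1.24) = 0.423373
T_allowed = 8 / 0.423373 = 18.895867 hours
Dose = (T / T_allowed) * 100
Dose = (4.8 / 18.895867) * 100 = 25.4

25.4 %


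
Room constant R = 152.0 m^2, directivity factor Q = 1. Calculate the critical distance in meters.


Given values:
  R = 152.0 m^2, Q = 1
Formula: d_c = 0.141 * sqrt(Q * R)
Compute Q * R = 1 * 152.0 = 152.0
Compute sqrt(152.0) = 12.3288
d_c = 0.141 * 12.3288 = 1.738

1.738 m


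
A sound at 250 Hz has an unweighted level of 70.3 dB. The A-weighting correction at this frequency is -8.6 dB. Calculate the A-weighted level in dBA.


Given values:
  SPL = 70.3 dB
  A-weighting at 250 Hz = -8.6 dB
Formula: L_A = SPL + A_weight
L_A = 70.3 + (-8.6)
L_A = 61.7

61.7 dBA


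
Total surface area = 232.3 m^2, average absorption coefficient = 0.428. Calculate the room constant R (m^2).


Given values:
  S = 232.3 m^2, alpha = 0.428
Formula: R = S * alpha / (1 - alpha)
Numerator: 232.3 * 0.428 = 99.4244
Denominator: 1 - 0.428 = 0.572
R = 99.4244 / 0.572 = 173.82

173.82 m^2


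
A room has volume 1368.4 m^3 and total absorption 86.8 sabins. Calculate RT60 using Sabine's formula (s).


Given values:
  V = 1368.4 m^3
  A = 86.8 sabins
Formula: RT60 = 0.161 * V / A
Numerator: 0.161 * 1368.4 = 220.3124
RT60 = 220.3124 / 86.8 = 2.538

2.538 s


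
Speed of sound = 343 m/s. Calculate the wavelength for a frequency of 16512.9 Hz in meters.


Given values:
  c = 343 m/s, f = 16512.9 Hz
Formula: lambda = c / f
lambda = 343 / 16512.9
lambda = 0.0208

0.0208 m


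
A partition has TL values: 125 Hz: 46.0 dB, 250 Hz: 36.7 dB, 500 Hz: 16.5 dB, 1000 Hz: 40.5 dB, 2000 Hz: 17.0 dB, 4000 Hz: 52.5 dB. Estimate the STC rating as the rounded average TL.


Given TL values at each frequency:
  125 Hz: 46.0 dB
  250 Hz: 36.7 dB
  500 Hz: 16.5 dB
  1000 Hz: 40.5 dB
  2000 Hz: 17.0 dB
  4000 Hz: 52.5 dB
Formula: STC ~ round(average of TL values)
Sum = 46.0 + 36.7 + 16.5 + 40.5 + 17.0 + 52.5 = 209.2
Average = 209.2 / 6 = 34.87
Rounded: 35

35


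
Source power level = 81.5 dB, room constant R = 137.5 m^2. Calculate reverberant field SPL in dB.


Given values:
  Lw = 81.5 dB, R = 137.5 m^2
Formula: SPL = Lw + 10 * log10(4 / R)
Compute 4 / R = 4 / 137.5 = 0.029091
Compute 10 * log10(0.029091) = -15.3624
SPL = 81.5 + (-15.3624) = 66.14

66.14 dB


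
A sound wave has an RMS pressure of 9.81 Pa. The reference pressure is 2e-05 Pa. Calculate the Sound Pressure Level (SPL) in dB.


Given values:
  p = 9.81 Pa
  p_ref = 2e-05 Pa
Formula: SPL = 20 * log10(p / p_ref)
Compute ratio: p / p_ref = 9.81 / 2e-05 = 490500
Compute log10: log10(490500) = 5.690639
Multiply: SPL = 20 * 5.690639 = 113.81

113.81 dB
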